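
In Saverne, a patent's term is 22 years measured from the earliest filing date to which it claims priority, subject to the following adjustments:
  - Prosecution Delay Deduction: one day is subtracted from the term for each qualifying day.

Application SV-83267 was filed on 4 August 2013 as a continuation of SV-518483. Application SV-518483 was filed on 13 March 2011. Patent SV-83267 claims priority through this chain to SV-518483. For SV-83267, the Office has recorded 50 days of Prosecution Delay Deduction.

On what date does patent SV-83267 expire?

Earliest priority filing: 13 March 2011.
Base term: 13 March 2011 + 22 years → 13 March 2033.
Prosecution Delay Deduction: −50 days → 22 January 2033.

2033-01-22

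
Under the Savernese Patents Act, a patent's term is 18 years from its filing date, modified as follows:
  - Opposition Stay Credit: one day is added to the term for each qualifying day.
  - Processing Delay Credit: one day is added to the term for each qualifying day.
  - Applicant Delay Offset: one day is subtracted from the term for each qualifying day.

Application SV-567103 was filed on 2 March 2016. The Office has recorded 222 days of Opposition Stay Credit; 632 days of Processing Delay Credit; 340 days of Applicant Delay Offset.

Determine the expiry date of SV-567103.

July 29, 2035

Base term: filing date + 18 years → 2 March 2034.
Opposition Stay Credit: +222 days → 10 October 2034.
Processing Delay Credit: +632 days → 3 July 2036.
Applicant Delay Offset: −340 days → 29 July 2035.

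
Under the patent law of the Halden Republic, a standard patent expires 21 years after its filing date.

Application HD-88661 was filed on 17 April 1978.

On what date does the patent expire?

1999-04-17

Filing date + 21 years → 17 April 1999.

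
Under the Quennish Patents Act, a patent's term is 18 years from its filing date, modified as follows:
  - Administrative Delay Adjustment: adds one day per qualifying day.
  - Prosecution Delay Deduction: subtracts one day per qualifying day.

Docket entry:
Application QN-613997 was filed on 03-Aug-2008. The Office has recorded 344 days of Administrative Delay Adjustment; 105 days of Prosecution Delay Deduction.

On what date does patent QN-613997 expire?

Base term: filing date + 18 years → 3 August 2026.
Administrative Delay Adjustment: +344 days → 13 July 2027.
Prosecution Delay Deduction: −105 days → 30 March 2027.

March 30, 2027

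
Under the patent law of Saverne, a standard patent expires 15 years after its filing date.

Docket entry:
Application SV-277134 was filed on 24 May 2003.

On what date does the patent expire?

Filing date + 15 years → 24 May 2018.

2018-05-24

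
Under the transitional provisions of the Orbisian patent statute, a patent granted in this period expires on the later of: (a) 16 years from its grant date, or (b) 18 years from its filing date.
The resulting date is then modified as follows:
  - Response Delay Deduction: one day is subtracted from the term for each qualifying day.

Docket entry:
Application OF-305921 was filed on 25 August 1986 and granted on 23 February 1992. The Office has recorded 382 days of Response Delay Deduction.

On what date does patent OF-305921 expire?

(a) grant + 16 years → 23 February 2008.
(b) filing + 18 years → 25 August 2004.
Later of the two: 23 February 2008.
Response Delay Deduction: −382 days → 6 February 2007.

2007-02-06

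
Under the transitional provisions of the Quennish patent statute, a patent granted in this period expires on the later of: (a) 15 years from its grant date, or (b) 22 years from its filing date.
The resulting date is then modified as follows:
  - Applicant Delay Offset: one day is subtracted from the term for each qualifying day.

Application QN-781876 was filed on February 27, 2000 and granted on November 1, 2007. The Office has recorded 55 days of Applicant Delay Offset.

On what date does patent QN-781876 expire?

(a) grant + 15 years → 1 November 2022.
(b) filing + 22 years → 27 February 2022.
Later of the two: 1 November 2022.
Applicant Delay Offset: −55 days → 7 September 2022.

September 7, 2022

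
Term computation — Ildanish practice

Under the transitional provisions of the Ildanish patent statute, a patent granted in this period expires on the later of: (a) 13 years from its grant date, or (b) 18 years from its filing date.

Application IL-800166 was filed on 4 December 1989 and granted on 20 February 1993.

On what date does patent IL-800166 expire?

December 4, 2007

(a) grant + 13 years → 20 February 2006.
(b) filing + 18 years → 4 December 2007.
Later of the two: 4 December 2007.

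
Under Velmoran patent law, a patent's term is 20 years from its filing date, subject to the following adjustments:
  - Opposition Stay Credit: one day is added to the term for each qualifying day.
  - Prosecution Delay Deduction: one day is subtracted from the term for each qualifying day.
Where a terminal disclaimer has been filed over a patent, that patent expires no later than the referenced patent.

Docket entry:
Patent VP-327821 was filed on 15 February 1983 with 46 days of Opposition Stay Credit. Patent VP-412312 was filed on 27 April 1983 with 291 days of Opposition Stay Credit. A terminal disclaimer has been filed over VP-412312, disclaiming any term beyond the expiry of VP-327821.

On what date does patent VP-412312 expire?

Natural term of VP-412312:
  Base: filing + 20 years → 27 April 2003.
  Opposition Stay Credit: +291 days → 12 February 2004.
Expiry of referenced patent VP-327821:
  Base: filing + 20 years → 15 February 2003.
  Opposition Stay Credit: +46 days → 2 April 2003.
Terminal disclaimer: VP-412312 expires on the earlier of 12 February 2004 and 2 April 2003.

2003-04-02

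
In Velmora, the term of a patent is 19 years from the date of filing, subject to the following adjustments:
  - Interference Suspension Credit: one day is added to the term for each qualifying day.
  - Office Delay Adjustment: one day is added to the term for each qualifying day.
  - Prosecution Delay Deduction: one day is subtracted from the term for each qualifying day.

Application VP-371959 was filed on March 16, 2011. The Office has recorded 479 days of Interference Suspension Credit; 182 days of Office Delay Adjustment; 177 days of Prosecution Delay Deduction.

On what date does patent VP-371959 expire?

Base term: filing date + 19 years → 16 March 2030.
Interference Suspension Credit: +479 days → 8 July 2031.
Office Delay Adjustment: +182 days → 6 January 2032.
Prosecution Delay Deduction: −177 days → 13 July 2031.

2031-07-13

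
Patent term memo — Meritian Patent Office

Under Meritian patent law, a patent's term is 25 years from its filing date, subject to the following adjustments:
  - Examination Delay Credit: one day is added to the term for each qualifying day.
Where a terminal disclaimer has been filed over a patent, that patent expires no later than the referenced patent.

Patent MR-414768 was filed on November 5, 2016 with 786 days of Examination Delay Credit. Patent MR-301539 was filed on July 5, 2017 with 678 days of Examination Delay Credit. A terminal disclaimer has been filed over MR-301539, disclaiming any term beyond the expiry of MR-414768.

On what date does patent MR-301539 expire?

2043-12-31

Natural term of MR-301539:
  Base: filing + 25 years → 5 July 2042.
  Examination Delay Credit: +678 days → 13 May 2044.
Expiry of referenced patent MR-414768:
  Base: filing + 25 years → 5 November 2041.
  Examination Delay Credit: +786 days → 31 December 2043.
Terminal disclaimer: MR-301539 expires on the earlier of 13 May 2044 and 31 December 2043.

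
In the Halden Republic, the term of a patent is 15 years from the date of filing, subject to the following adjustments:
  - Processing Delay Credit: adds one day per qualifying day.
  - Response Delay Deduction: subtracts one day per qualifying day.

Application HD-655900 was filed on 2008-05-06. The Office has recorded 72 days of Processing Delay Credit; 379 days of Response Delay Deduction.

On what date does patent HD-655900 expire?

Base term: filing date + 15 years → 6 May 2023.
Processing Delay Credit: +72 days → 17 July 2023.
Response Delay Deduction: −379 days → 3 July 2022.

July 3, 2022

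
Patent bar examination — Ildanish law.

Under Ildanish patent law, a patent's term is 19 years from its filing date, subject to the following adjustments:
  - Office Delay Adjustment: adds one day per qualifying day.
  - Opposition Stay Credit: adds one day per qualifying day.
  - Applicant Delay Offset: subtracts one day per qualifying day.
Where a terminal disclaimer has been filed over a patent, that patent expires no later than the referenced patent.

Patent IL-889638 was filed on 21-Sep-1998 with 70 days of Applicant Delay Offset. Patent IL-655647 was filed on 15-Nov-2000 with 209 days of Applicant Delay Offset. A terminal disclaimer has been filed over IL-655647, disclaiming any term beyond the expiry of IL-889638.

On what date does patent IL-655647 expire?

Natural term of IL-655647:
  Base: filing + 19 years → 15 November 2019.
  Applicant Delay Offset: −209 days → 20 April 2019.
Expiry of referenced patent IL-889638:
  Base: filing + 19 years → 21 September 2017.
  Applicant Delay Offset: −70 days → 13 July 2017.
Terminal disclaimer: IL-655647 expires on the earlier of 20 April 2019 and 13 July 2017.

July 13, 2017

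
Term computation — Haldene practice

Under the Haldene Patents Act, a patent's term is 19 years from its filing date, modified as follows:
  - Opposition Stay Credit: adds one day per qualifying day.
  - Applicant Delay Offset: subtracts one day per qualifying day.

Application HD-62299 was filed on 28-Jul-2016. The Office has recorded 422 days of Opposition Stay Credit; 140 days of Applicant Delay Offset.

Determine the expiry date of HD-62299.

May 5, 2036

Base term: filing date + 19 years → 28 July 2035.
Opposition Stay Credit: +422 days → 22 September 2036.
Applicant Delay Offset: −140 days → 5 May 2036.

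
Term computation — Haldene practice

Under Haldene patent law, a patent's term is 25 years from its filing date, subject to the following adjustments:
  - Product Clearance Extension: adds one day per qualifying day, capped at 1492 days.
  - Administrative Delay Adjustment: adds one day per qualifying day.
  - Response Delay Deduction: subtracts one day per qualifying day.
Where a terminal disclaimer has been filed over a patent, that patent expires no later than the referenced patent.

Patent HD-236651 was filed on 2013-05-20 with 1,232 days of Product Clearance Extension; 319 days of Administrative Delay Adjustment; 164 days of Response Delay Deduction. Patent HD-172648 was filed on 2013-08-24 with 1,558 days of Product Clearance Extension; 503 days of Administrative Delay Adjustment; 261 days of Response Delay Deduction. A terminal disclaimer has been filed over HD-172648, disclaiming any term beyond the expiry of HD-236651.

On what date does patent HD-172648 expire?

Natural term of HD-172648:
  Base: filing + 25 years → 24 August 2038.
  Product Clearance Extension: 1558 days claimed exceeds the 1492-day cap, so +1492 days → 24 September 2042.
  Administrative Delay Adjustment: +503 days → 9 February 2044.
  Response Delay Deduction: −261 days → 24 May 2043.
Expiry of referenced patent HD-236651:
  Base: filing + 25 years → 20 May 2038.
  Product Clearance Extension: 1232 days (within the 1492-day cap) → +1232 days → 3 October 2041.
  Administrative Delay Adjustment: +319 days → 18 August 2042.
  Response Delay Deduction: −164 days → 7 March 2042.
Terminal disclaimer: HD-172648 expires on the earlier of 24 May 2043 and 7 March 2042.

March 7, 2042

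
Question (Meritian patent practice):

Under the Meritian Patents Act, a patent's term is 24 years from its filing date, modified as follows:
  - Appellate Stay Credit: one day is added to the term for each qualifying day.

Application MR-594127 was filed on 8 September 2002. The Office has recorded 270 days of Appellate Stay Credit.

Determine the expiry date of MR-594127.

June 5, 2027

Base term: filing date + 24 years → 8 September 2026.
Appellate Stay Credit: +270 days → 5 June 2027.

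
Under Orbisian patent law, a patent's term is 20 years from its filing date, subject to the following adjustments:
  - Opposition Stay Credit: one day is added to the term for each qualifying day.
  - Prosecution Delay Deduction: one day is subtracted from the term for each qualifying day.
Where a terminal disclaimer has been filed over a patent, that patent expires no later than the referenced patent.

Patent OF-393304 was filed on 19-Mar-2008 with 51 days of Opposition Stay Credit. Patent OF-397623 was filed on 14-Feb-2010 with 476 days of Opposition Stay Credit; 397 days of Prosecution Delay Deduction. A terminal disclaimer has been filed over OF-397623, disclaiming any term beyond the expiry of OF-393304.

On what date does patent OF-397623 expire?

Natural term of OF-397623:
  Base: filing + 20 years → 14 February 2030.
  Opposition Stay Credit: +476 days → 5 June 2031.
  Prosecution Delay Deduction: −397 days → 4 May 2030.
Expiry of referenced patent OF-393304:
  Base: filing + 20 years → 19 March 2028.
  Opposition Stay Credit: +51 days → 9 May 2028.
Terminal disclaimer: OF-397623 expires on the earlier of 4 May 2030 and 9 May 2028.

2028-05-09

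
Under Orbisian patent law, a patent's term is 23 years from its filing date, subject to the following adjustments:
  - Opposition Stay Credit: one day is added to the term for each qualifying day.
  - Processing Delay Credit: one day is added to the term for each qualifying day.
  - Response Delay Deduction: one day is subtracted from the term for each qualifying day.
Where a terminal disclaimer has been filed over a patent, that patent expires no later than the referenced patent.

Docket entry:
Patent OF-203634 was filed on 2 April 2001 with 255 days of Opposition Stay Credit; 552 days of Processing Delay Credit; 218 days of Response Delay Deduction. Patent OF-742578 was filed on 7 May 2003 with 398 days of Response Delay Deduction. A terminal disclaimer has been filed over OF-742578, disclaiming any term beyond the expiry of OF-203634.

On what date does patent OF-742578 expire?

April 4, 2025

Natural term of OF-742578:
  Base: filing + 23 years → 7 May 2026.
  Response Delay Deduction: −398 days → 4 April 2025.
Expiry of referenced patent OF-203634:
  Base: filing + 23 years → 2 April 2024.
  Opposition Stay Credit: +255 days → 13 December 2024.
  Processing Delay Credit: +552 days → 18 June 2026.
  Response Delay Deduction: −218 days → 12 November 2025.
Terminal disclaimer: OF-742578 expires on the earlier of 4 April 2025 and 12 November 2025.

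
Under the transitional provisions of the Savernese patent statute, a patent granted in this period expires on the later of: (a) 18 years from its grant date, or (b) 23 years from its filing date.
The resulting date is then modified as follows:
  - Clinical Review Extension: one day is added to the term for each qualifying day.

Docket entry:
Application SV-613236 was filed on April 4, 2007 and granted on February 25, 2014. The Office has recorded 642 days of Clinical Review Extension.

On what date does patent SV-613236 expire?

2033-11-28

(a) grant + 18 years → 25 February 2032.
(b) filing + 23 years → 4 April 2030.
Later of the two: 25 February 2032.
Clinical Review Extension: +642 days → 28 November 2033.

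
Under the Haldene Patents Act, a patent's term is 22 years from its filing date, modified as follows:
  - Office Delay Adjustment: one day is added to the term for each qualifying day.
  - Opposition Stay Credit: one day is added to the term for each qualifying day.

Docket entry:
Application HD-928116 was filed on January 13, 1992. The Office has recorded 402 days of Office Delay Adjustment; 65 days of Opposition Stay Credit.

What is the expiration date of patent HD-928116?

2015-04-25

Base term: filing date + 22 years → 13 January 2014.
Office Delay Adjustment: +402 days → 19 February 2015.
Opposition Stay Credit: +65 days → 25 April 2015.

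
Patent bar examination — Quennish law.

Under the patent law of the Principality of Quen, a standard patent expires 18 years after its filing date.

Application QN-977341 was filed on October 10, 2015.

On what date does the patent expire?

October 10, 2033

Filing date + 18 years → 10 October 2033.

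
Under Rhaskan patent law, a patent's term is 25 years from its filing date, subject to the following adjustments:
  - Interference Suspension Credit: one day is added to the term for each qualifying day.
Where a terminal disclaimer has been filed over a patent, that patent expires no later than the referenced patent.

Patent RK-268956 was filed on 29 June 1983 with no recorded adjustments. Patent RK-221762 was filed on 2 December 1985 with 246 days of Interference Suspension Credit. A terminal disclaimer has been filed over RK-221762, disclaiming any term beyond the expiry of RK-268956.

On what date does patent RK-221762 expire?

2008-06-29

Natural term of RK-221762:
  Base: filing + 25 years → 2 December 2010.
  Interference Suspension Credit: +246 days → 5 August 2011.
Expiry of referenced patent RK-268956:
  Base: filing + 25 years → 29 June 2008.
Terminal disclaimer: RK-221762 expires on the earlier of 5 August 2011 and 29 June 2008.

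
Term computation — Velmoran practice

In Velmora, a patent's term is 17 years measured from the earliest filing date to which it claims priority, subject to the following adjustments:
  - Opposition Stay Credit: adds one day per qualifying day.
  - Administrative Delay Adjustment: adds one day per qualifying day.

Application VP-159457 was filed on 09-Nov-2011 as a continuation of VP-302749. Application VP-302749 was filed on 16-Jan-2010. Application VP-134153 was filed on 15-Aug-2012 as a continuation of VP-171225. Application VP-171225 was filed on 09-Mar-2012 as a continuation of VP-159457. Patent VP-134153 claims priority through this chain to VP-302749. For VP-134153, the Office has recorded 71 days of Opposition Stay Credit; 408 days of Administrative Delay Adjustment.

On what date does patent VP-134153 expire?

2028-05-09

Earliest priority filing: 16 January 2010.
Base term: 16 January 2010 + 17 years → 16 January 2027.
Opposition Stay Credit: +71 days → 28 March 2027.
Administrative Delay Adjustment: +408 days → 9 May 2028.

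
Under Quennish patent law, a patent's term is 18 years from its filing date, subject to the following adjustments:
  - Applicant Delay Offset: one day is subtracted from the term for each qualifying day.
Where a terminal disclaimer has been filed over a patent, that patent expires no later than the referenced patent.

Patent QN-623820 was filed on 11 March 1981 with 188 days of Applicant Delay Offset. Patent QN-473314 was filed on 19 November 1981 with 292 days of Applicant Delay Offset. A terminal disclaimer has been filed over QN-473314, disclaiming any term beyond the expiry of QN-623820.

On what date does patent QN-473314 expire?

1998-09-04

Natural term of QN-473314:
  Base: filing + 18 years → 19 November 1999.
  Applicant Delay Offset: −292 days → 31 January 1999.
Expiry of referenced patent QN-623820:
  Base: filing + 18 years → 11 March 1999.
  Applicant Delay Offset: −188 days → 4 September 1998.
Terminal disclaimer: QN-473314 expires on the earlier of 31 January 1999 and 4 September 1998.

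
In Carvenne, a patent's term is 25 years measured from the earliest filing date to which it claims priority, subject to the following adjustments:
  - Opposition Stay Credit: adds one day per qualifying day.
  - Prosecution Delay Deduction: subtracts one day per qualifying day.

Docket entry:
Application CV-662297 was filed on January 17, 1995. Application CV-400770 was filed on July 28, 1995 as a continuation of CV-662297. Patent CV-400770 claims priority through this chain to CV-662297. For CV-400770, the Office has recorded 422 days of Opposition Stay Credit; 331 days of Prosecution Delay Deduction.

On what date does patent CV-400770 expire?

Earliest priority filing: 17 January 1995.
Base term: 17 January 1995 + 25 years → 17 January 2020.
Opposition Stay Credit: +422 days → 14 March 2021.
Prosecution Delay Deduction: −331 days → 17 April 2020.

2020-04-17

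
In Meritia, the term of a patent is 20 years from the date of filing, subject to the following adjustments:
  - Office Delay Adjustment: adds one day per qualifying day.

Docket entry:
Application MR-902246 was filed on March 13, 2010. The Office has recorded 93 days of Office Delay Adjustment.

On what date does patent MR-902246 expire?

2030-06-14

Base term: filing date + 20 years → 13 March 2030.
Office Delay Adjustment: +93 days → 14 June 2030.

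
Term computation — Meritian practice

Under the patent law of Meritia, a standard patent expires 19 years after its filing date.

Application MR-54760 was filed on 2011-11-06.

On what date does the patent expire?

November 6, 2030

Filing date + 19 years → 6 November 2030.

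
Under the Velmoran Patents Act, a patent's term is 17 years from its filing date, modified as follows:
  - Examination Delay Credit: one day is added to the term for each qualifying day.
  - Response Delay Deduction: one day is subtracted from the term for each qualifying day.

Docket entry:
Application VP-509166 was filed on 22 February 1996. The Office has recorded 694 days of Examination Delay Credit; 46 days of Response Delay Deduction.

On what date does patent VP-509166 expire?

2014-12-02

Base term: filing date + 17 years → 22 February 2013.
Examination Delay Credit: +694 days → 17 January 2015.
Response Delay Deduction: −46 days → 2 December 2014.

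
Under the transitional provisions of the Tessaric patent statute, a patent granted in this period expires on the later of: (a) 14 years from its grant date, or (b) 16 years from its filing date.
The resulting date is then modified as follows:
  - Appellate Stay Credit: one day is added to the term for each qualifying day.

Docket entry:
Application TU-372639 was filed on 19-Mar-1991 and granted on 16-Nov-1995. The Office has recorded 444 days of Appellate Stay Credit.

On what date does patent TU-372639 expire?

2011-02-03

(a) grant + 14 years → 16 November 2009.
(b) filing + 16 years → 19 March 2007.
Later of the two: 16 November 2009.
Appellate Stay Credit: +444 days → 3 February 2011.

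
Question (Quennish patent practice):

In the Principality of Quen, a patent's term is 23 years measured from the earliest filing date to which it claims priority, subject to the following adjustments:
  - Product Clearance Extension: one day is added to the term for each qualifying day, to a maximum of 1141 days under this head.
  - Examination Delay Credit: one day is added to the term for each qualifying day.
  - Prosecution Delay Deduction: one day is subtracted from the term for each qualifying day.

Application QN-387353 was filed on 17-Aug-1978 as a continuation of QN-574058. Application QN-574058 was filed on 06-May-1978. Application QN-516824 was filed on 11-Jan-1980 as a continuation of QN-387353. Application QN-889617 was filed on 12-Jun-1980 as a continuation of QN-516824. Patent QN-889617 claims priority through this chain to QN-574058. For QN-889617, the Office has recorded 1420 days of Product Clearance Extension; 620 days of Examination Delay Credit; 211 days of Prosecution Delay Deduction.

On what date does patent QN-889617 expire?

Earliest priority filing: 6 May 1978.
Base term: 6 May 1978 + 23 years → 6 May 2001.
Product Clearance Extension: 1420 days claimed exceeds the 1141-day cap, so +1141 days → 20 June 2004.
Examination Delay Credit: +620 days → 2 March 2006.
Prosecution Delay Deduction: −211 days → 3 August 2005.

August 3, 2005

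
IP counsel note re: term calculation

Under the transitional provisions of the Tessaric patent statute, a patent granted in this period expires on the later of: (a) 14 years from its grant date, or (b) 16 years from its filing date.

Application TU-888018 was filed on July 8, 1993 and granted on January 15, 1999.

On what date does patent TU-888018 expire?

January 15, 2013

(a) grant + 14 years → 15 January 2013.
(b) filing + 16 years → 8 July 2009.
Later of the two: 15 January 2013.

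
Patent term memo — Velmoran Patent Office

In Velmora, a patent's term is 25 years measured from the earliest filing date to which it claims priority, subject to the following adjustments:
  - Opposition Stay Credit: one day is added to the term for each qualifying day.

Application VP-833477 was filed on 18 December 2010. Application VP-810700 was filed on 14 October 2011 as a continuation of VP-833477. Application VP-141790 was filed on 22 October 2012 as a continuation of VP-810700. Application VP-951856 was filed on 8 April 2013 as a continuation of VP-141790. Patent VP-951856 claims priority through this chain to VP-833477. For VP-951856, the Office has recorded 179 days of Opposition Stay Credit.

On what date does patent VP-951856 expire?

2036-06-14

Earliest priority filing: 18 December 2010.
Base term: 18 December 2010 + 25 years → 18 December 2035.
Opposition Stay Credit: +179 days → 14 June 2036.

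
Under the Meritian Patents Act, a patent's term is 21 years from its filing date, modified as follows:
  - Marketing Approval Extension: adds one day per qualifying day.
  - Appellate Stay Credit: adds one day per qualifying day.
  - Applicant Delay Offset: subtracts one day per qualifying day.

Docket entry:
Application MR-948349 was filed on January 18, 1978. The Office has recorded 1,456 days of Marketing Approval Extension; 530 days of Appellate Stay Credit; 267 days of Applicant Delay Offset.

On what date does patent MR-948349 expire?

October 3, 2003

Base term: filing date + 21 years → 18 January 1999.
Marketing Approval Extension: +1456 days → 13 January 2003.
Appellate Stay Credit: +530 days → 26 June 2004.
Applicant Delay Offset: −267 days → 3 October 2003.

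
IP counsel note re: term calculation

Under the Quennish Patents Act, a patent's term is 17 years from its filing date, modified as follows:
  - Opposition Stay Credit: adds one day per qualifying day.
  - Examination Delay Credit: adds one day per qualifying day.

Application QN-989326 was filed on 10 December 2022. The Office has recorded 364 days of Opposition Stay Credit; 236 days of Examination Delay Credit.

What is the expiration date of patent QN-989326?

August 1, 2041

Base term: filing date + 17 years → 10 December 2039.
Opposition Stay Credit: +364 days → 8 December 2040.
Examination Delay Credit: +236 days → 1 August 2041.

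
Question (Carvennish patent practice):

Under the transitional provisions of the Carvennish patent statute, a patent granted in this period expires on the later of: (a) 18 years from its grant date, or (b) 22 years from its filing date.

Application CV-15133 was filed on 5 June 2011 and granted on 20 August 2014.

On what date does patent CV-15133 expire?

June 5, 2033

(a) grant + 18 years → 20 August 2032.
(b) filing + 22 years → 5 June 2033.
Later of the two: 5 June 2033.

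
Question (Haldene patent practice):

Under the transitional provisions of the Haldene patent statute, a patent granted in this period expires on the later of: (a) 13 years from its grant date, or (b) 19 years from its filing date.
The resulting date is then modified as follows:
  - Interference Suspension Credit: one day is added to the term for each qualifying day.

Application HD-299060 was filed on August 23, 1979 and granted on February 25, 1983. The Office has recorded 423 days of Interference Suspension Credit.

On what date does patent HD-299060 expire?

(a) grant + 13 years → 25 February 1996.
(b) filing + 19 years → 23 August 1998.
Later of the two: 23 August 1998.
Interference Suspension Credit: +423 days → 20 October 1999.

1999-10-20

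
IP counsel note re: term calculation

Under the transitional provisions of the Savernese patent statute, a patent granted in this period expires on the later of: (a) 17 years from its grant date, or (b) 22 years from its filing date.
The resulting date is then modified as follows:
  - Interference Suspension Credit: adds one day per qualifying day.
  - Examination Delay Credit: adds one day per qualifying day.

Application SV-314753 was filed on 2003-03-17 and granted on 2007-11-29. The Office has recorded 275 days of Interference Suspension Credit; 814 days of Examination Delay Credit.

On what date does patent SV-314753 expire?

2028-03-10

(a) grant + 17 years → 29 November 2024.
(b) filing + 22 years → 17 March 2025.
Later of the two: 17 March 2025.
Interference Suspension Credit: +275 days → 17 December 2025.
Examination Delay Credit: +814 days → 10 March 2028.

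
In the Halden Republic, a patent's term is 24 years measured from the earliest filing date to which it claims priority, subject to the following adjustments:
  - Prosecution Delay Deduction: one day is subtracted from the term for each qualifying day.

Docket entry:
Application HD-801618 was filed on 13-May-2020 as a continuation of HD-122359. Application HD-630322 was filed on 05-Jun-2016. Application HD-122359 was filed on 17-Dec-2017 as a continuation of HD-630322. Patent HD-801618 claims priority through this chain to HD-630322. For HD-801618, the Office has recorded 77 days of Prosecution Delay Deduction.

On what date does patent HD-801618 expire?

Earliest priority filing: 5 June 2016.
Base term: 5 June 2016 + 24 years → 5 June 2040.
Prosecution Delay Deduction: −77 days → 20 March 2040.

March 20, 2040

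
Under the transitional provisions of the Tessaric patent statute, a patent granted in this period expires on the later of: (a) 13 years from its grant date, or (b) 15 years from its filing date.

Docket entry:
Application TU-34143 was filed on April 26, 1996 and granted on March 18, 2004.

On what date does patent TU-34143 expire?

(a) grant + 13 years → 18 March 2017.
(b) filing + 15 years → 26 April 2011.
Later of the two: 18 March 2017.

2017-03-18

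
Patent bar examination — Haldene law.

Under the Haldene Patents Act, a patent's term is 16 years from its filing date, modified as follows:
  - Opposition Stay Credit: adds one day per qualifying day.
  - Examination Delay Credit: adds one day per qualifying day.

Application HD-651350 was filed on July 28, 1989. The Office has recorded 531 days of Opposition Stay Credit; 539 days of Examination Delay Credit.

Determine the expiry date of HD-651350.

Base term: filing date + 16 years → 28 July 2005.
Opposition Stay Credit: +531 days → 10 January 2007.
Examination Delay Credit: +539 days → 2 July 2008.

July 2, 2008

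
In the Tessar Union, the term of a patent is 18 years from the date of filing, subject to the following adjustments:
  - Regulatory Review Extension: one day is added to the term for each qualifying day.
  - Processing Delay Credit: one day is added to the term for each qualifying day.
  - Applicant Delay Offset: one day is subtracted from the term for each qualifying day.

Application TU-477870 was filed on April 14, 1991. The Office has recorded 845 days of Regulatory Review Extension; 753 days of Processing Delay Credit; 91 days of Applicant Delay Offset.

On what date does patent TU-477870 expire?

2013-05-30

Base term: filing date + 18 years → 14 April 2009.
Regulatory Review Extension: +845 days → 7 August 2011.
Processing Delay Credit: +753 days → 29 August 2013.
Applicant Delay Offset: −91 days → 30 May 2013.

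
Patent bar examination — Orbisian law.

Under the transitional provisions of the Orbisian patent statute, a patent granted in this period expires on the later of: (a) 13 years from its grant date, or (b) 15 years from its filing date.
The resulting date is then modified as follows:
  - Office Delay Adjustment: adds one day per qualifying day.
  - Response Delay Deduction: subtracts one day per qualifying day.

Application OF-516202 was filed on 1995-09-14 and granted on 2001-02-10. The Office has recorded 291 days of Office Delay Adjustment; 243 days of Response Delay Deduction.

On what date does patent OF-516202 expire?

(a) grant + 13 years → 10 February 2014.
(b) filing + 15 years → 14 September 2010.
Later of the two: 10 February 2014.
Office Delay Adjustment: +291 days → 28 November 2014.
Response Delay Deduction: −243 days → 30 March 2014.

March 30, 2014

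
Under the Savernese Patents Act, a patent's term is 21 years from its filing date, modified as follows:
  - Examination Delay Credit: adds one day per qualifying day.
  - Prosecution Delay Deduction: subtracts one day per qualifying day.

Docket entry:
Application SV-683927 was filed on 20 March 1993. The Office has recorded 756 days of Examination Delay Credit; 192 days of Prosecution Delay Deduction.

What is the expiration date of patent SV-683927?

Base term: filing date + 21 years → 20 March 2014.
Examination Delay Credit: +756 days → 14 April 2016.
Prosecution Delay Deduction: −192 days → 5 October 2015.

2015-10-05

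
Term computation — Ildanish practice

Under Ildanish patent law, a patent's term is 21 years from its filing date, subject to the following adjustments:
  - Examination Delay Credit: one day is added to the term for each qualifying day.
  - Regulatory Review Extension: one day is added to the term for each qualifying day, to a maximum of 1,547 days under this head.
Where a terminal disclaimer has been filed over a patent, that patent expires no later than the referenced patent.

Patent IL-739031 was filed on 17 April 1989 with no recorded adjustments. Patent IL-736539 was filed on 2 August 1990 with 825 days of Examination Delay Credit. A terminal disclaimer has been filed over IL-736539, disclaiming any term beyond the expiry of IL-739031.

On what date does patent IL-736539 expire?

April 17, 2010

Natural term of IL-736539:
  Base: filing + 21 years → 2 August 2011.
  Examination Delay Credit: +825 days → 4 November 2013.
Expiry of referenced patent IL-739031:
  Base: filing + 21 years → 17 April 2010.
Terminal disclaimer: IL-736539 expires on the earlier of 4 November 2013 and 17 April 2010.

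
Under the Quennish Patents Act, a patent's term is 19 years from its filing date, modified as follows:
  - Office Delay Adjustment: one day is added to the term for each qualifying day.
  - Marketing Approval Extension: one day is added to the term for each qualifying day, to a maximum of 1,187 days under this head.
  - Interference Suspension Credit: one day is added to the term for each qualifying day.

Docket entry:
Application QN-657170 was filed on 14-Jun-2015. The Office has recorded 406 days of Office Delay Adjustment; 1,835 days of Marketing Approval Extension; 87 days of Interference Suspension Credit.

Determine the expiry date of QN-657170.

Base term: filing date + 19 years → 14 June 2034.
Office Delay Adjustment: +406 days → 25 July 2035.
Marketing Approval Extension: 1835 days claimed exceeds the 1187-day cap, so +1187 days → 24 October 2038.
Interference Suspension Credit: +87 days → 19 January 2039.

January 19, 2039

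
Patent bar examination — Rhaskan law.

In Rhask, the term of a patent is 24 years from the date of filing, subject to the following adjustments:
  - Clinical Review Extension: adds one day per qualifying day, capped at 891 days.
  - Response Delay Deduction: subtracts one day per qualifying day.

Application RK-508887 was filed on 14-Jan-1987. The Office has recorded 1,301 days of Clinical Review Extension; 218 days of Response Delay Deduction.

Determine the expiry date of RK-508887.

Base term: filing date + 24 years → 14 January 2011.
Clinical Review Extension: 1301 days claimed exceeds the 891-day cap, so +891 days → 23 June 2013.
Response Delay Deduction: −218 days → 17 November 2012.

2012-11-17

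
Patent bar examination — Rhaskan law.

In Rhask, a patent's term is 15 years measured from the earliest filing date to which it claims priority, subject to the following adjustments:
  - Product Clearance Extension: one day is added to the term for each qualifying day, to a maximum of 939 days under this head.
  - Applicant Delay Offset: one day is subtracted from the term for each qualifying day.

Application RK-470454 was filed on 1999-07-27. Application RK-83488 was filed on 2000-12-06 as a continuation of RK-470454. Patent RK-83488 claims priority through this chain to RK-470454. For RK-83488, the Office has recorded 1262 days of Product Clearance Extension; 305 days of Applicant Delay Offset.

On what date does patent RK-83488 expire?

April 21, 2016

Earliest priority filing: 27 July 1999.
Base term: 27 July 1999 + 15 years → 27 July 2014.
Product Clearance Extension: 1262 days claimed exceeds the 939-day cap, so +939 days → 20 February 2017.
Applicant Delay Offset: −305 days → 21 April 2016.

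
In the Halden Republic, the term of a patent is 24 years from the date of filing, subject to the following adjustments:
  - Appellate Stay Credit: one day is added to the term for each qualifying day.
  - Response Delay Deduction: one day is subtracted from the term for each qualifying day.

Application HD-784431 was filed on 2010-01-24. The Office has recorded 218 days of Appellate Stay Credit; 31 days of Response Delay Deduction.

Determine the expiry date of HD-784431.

Base term: filing date + 24 years → 24 January 2034.
Appellate Stay Credit: +218 days → 30 August 2034.
Response Delay Deduction: −31 days → 30 July 2034.

2034-07-30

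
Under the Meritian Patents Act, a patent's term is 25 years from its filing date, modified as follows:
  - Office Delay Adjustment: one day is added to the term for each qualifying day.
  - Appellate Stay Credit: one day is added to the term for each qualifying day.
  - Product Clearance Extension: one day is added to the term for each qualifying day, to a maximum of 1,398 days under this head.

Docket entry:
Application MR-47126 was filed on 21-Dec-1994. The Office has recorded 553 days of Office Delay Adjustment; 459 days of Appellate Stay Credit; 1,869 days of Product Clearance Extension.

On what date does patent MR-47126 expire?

2026-07-27

Base term: filing date + 25 years → 21 December 2019.
Office Delay Adjustment: +553 days → 26 June 2021.
Appellate Stay Credit: +459 days → 28 September 2022.
Product Clearance Extension: 1869 days claimed exceeds the 1398-day cap, so +1398 days → 27 July 2026.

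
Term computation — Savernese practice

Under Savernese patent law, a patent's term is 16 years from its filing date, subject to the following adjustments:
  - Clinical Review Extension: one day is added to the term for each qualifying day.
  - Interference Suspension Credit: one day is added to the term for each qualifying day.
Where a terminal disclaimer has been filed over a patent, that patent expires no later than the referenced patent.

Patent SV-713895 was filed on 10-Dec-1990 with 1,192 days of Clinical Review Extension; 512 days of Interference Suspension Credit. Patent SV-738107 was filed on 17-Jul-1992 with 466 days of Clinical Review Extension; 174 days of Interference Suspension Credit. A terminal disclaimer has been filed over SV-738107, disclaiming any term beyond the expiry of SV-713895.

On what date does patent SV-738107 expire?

2010-04-18

Natural term of SV-738107:
  Base: filing + 16 years → 17 July 2008.
  Clinical Review Extension: +466 days → 26 October 2009.
  Interference Suspension Credit: +174 days → 18 April 2010.
Expiry of referenced patent SV-713895:
  Base: filing + 16 years → 10 December 2006.
  Clinical Review Extension: +1192 days → 16 March 2010.
  Interference Suspension Credit: +512 days → 10 August 2011.
Terminal disclaimer: SV-738107 expires on the earlier of 18 April 2010 and 10 August 2011.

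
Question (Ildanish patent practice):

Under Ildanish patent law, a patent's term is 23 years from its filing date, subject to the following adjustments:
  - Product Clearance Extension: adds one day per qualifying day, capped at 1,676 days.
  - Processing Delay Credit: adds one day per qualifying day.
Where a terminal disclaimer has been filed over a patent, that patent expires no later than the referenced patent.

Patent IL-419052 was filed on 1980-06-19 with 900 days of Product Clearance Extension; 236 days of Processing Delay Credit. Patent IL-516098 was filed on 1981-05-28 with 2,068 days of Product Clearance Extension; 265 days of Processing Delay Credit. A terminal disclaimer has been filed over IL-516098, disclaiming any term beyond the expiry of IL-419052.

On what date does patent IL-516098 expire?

2006-07-29

Natural term of IL-516098:
  Base: filing + 23 years → 28 May 2004.
  Product Clearance Extension: 2068 days claimed exceeds the 1676-day cap, so +1676 days → 29 December 2008.
  Processing Delay Credit: +265 days → 20 September 2009.
Expiry of referenced patent IL-419052:
  Base: filing + 23 years → 19 June 2003.
  Product Clearance Extension: 900 days (within the 1676-day cap) → +900 days → 5 December 2005.
  Processing Delay Credit: +236 days → 29 July 2006.
Terminal disclaimer: IL-516098 expires on the earlier of 20 September 2009 and 29 July 2006.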